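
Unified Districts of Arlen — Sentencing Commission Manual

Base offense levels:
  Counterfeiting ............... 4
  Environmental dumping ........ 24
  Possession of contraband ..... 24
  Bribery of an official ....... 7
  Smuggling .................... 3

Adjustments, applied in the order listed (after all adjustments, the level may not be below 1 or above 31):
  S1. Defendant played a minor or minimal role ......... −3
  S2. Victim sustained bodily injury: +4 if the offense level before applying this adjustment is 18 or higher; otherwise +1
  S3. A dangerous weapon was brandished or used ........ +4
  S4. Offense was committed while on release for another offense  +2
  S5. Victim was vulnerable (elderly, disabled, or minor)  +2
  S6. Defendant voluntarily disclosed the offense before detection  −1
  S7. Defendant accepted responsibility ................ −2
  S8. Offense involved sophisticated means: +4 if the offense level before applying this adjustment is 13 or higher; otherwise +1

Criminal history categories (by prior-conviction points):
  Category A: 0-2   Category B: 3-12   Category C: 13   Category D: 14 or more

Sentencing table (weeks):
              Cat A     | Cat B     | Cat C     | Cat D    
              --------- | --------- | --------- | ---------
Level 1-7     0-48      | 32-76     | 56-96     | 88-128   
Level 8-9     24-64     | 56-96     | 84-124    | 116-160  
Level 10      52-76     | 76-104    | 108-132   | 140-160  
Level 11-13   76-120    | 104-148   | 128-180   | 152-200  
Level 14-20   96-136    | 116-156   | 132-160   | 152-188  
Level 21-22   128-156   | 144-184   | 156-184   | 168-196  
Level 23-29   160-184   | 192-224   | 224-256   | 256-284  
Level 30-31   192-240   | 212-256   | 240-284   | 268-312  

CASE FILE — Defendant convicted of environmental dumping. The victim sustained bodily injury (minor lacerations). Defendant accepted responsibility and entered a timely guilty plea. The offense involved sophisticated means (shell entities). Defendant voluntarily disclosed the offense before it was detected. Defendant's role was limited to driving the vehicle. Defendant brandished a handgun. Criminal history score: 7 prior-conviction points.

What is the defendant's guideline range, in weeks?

Base offense level for environmental dumping: 24.
S1 applies: 24 − 3 = 21.
S2 applies (level before this adjustment is 21 ≥ 18, so +4): 21 + 4 = 25.
S3 applies: 25 + 4 = 29.
S4 does not apply.
S6 applies: 29 − 1 = 28.
S7 applies: 28 − 2 = 26.
S8 applies (level before this adjustment is 26 ≥ 13, so +4): 26 + 4 = 30.
Final offense level: 30.
Criminal history: 7 prior points → Category B (3-12).
Level 30 falls in the 30-31 band.
Grid: Level 30-31 × Category B = 212-256 weeks.

212-256 weeks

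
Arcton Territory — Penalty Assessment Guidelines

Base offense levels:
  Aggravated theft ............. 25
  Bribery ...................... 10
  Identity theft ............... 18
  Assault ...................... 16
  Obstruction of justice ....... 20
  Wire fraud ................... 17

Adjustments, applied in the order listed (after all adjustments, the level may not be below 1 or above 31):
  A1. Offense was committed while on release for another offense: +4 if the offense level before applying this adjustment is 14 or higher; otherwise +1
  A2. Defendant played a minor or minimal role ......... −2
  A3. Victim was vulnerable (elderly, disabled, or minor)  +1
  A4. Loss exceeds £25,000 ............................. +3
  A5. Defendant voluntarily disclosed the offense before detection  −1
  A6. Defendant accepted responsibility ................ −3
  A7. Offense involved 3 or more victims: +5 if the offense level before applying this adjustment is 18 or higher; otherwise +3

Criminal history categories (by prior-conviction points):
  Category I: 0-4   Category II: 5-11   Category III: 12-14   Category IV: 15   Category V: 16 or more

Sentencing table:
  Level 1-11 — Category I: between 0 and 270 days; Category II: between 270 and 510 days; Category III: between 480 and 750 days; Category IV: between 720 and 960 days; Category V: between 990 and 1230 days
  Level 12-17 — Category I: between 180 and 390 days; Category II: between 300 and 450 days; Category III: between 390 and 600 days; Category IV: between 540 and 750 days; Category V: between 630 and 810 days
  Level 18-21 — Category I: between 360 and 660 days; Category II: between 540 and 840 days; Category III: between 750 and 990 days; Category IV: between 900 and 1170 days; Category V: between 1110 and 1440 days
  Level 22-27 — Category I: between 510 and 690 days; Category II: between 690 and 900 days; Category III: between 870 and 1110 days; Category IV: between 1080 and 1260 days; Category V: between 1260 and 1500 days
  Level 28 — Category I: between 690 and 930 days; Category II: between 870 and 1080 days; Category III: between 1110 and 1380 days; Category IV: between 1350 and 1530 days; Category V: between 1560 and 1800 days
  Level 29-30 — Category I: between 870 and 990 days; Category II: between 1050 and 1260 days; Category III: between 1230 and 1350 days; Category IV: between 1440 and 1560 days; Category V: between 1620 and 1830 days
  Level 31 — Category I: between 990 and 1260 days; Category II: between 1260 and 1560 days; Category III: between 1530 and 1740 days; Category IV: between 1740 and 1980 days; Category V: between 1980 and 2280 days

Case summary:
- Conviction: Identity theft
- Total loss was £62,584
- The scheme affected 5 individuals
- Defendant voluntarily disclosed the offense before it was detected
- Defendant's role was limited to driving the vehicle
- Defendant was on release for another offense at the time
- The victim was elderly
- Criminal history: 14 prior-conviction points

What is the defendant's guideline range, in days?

Base offense level for identity theft: 18.
A1 applies (level before this adjustment is 18 ≥ 14, so +4): 18 + 4 = 22.
A2 applies: 22 − 2 = 20.
A3 applies: 20 + 1 = 21.
A4 applies: 21 + 3 = 24.
A5 applies: 24 − 1 = 23.
A6 does not apply.
A7 applies (level before this adjustment is 23 ≥ 18, so +5): 23 + 5 = 28.
Final offense level: 28.
Criminal history: 14 prior points → Category III (12-14).
Level 28 falls in the 28 band.
Grid: Level 28 × Category III = 1110-1380 days.

1110-1380 days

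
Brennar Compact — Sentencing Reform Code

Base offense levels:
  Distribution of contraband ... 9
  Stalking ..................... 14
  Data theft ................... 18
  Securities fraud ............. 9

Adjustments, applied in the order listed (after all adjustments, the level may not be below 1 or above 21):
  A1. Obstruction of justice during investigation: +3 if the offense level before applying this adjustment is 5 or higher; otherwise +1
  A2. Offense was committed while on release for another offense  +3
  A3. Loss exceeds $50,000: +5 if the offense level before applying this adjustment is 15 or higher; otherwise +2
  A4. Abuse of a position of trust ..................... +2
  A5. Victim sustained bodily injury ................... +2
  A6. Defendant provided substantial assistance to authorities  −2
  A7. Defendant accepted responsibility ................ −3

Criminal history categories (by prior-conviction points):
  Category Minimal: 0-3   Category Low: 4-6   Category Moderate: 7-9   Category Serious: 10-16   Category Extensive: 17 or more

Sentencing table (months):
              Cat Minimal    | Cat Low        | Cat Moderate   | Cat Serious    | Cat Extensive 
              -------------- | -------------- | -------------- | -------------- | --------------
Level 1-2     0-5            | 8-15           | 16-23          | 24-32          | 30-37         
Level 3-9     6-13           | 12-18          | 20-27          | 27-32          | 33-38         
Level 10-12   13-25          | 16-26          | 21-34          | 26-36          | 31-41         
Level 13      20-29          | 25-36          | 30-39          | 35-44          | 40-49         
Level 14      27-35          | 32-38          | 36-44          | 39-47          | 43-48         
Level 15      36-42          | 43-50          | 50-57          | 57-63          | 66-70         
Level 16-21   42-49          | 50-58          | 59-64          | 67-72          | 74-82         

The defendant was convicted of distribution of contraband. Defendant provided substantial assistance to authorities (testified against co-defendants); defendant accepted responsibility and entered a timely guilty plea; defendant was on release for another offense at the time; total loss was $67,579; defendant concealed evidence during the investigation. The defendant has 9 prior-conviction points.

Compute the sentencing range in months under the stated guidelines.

50-57 months

Base offense level for distribution of contraband: 9.
A1 applies (level before this adjustment is 9 ≥ 5, so +3): 9 + 3 = 12.
A2 applies: 12 + 3 = 15.
A3 applies (level before this adjustment is 15 ≥ 15, so +5): 15 + 5 = 20.
A4 does not apply.
A5 does not apply.
A6 applies: 20 − 2 = 18.
A7 applies: 18 − 3 = 15.
Final offense level: 15.
Criminal history: 9 prior points → Category Moderate (7-9).
Level 15 falls in the 15 band.
Grid: Level 15 × Category Moderate = 50-57 months.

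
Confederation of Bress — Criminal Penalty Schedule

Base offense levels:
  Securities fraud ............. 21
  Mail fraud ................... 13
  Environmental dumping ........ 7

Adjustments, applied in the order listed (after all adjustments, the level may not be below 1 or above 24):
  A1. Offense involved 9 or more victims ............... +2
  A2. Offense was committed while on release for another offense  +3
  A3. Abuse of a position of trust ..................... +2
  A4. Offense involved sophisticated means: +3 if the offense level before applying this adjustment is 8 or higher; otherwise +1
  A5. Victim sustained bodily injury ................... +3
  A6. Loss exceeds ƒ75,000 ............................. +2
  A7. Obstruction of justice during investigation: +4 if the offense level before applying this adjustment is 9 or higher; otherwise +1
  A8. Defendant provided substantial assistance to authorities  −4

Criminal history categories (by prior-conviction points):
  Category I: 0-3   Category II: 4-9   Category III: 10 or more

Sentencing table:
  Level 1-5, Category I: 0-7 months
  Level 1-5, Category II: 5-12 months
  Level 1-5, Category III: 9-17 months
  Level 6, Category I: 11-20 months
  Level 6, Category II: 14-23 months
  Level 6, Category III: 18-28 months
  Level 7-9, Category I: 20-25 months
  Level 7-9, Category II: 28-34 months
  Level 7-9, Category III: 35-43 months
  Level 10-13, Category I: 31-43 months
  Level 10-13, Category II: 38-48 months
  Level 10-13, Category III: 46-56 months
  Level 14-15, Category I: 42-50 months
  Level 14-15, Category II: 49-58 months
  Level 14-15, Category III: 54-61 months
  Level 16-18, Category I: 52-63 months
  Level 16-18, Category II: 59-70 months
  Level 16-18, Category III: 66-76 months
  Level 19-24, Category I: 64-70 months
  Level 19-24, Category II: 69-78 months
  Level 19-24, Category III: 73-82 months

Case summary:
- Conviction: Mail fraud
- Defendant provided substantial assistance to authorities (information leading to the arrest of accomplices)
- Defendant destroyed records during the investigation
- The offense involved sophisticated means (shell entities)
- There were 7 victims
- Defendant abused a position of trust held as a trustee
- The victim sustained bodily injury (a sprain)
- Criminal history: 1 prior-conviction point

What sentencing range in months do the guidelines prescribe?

64-70 months

Base offense level for mail fraud: 13.
A2 does not apply.
A3 applies: 13 + 2 = 15.
A4 applies (level before this adjustment is 15 ≥ 8, so +3): 15 + 3 = 18.
A5 applies: 18 + 3 = 21.
A7 applies (level before this adjustment is 21 ≥ 9, so +4): 21 + 4 = 25.
A8 applies: 25 − 4 = 21.
Final offense level: 21.
Criminal history: 1 prior point → Category I (0-3).
Level 21 falls in the 19-24 band.
Grid: Level 19-24 × Category I = 64-70 months.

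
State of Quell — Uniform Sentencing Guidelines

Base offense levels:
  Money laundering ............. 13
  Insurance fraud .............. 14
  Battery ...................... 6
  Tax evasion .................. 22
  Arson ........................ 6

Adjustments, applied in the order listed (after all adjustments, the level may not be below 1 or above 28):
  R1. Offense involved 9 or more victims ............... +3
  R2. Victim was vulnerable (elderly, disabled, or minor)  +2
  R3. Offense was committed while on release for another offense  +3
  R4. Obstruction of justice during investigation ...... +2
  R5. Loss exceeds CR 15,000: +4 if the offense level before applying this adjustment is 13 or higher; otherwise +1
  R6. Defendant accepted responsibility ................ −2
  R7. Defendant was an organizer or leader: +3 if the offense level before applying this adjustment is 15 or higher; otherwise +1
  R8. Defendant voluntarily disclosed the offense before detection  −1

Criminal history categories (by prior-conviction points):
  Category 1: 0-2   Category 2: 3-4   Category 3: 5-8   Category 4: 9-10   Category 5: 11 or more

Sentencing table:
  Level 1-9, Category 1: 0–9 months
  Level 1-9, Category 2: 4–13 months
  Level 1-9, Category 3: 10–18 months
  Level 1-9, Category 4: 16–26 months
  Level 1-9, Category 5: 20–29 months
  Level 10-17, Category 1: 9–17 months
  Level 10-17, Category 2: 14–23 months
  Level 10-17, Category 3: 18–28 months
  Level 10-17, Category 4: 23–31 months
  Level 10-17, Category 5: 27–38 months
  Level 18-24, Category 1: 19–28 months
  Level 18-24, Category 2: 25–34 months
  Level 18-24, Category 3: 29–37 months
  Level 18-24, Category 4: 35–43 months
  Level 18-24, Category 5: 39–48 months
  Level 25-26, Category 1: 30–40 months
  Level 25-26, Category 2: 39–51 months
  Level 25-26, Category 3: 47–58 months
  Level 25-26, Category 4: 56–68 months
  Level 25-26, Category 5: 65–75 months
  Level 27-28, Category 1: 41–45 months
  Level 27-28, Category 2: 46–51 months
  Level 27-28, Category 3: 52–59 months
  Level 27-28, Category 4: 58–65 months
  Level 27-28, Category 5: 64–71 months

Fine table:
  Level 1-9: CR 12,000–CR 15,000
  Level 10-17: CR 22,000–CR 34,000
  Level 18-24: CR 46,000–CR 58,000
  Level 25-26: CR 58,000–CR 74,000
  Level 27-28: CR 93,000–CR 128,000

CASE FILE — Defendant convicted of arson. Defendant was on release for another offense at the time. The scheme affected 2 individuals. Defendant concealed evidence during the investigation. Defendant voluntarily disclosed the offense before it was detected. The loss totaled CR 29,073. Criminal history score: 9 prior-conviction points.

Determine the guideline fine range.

CR 22,000–CR 34,000

Base offense level for arson: 6.
R1 does not apply.
R3 applies: 6 + 3 = 9.
R4 applies: 9 + 2 = 11.
R5 applies (level before this adjustment is 11 < 13, so +1): 11 + 1 = 12.
R8 applies: 12 − 1 = 11.
Final offense level: 11.
Level 11 falls in the 10-17 band.
Fine table: Level 10-17 → CR 22,000–CR 34,000.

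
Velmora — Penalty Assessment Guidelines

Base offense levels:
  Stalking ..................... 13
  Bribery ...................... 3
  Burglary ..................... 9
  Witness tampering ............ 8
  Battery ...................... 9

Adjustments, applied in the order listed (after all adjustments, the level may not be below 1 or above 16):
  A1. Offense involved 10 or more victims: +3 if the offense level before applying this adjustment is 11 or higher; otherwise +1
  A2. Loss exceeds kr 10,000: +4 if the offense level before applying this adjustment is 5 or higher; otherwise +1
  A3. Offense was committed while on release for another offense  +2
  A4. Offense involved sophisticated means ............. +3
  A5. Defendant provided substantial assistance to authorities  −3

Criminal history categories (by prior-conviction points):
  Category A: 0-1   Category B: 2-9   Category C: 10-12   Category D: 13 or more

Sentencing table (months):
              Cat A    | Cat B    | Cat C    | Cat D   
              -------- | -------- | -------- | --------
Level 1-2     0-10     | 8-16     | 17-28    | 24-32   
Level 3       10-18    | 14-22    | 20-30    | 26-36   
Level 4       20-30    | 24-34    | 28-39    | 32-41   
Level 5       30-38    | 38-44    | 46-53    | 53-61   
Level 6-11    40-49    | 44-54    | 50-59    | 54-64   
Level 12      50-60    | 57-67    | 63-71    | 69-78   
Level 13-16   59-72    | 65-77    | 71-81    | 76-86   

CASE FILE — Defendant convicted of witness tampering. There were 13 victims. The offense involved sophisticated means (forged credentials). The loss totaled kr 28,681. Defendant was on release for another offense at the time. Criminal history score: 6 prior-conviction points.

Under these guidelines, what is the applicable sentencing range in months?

Base offense level for witness tampering: 8.
A1 applies (level before this adjustment is 8 < 11, so +1): 8 + 1 = 9.
A2 applies (level before this adjustment is 9 ≥ 5, so +4): 9 + 4 = 13.
A3 applies: 13 + 2 = 15.
A4 applies: 15 + 3 = 18.
A5 does not apply.
Level 18 exceeds the maximum of 16; capped at 16.
Final offense level: 16.
Criminal history: 6 prior points → Category B (2-9).
Level 16 falls in the 13-16 band.
Grid: Level 13-16 × Category B = 65-77 months.

65-77 months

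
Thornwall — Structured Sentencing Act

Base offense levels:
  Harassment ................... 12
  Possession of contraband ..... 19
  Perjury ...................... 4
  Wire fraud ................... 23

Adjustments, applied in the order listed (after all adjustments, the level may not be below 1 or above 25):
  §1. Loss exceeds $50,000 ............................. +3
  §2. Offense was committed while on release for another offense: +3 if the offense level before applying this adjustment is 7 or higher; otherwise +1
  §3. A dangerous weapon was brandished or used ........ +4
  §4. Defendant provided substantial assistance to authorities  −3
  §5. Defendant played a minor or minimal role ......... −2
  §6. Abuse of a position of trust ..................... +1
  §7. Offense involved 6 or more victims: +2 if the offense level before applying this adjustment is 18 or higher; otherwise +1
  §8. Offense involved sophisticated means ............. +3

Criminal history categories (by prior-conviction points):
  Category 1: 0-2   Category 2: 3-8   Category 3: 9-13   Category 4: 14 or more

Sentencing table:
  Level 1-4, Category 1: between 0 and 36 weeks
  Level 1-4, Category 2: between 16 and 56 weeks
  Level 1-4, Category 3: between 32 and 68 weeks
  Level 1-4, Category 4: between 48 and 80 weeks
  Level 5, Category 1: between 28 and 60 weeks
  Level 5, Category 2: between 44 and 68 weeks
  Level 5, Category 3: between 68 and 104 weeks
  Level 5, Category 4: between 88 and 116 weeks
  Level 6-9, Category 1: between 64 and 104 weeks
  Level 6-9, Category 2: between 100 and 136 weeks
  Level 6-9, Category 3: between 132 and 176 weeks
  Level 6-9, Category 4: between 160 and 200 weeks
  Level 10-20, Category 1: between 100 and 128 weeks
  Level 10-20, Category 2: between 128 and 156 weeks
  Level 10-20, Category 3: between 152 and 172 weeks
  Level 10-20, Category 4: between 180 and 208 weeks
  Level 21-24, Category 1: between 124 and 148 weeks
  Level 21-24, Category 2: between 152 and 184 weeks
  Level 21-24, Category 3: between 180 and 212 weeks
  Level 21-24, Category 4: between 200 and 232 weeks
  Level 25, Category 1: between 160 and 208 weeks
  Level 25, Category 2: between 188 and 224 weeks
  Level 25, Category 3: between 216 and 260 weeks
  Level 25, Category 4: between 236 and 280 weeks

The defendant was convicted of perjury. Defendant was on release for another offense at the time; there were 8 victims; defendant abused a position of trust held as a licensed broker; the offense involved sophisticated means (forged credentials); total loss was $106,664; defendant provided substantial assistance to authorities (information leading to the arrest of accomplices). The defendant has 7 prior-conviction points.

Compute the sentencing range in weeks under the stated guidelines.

Base offense level for perjury: 4.
§1 applies: 4 + 3 = 7.
§2 applies (level before this adjustment is 7 ≥ 7, so +3): 7 + 3 = 10.
§3 does not apply.
§4 applies: 10 − 3 = 7.
§5 does not apply.
§6 applies: 7 + 1 = 8.
§7 applies (level before this adjustment is 8 < 18, so +1): 8 + 1 = 9.
§8 applies: 9 + 3 = 12.
Final offense level: 12.
Criminal history: 7 prior points → Category 2 (3-8).
Level 12 falls in the 10-20 band.
Grid: Level 10-20 × Category 2 = 128-156 weeks.

128-156 weeks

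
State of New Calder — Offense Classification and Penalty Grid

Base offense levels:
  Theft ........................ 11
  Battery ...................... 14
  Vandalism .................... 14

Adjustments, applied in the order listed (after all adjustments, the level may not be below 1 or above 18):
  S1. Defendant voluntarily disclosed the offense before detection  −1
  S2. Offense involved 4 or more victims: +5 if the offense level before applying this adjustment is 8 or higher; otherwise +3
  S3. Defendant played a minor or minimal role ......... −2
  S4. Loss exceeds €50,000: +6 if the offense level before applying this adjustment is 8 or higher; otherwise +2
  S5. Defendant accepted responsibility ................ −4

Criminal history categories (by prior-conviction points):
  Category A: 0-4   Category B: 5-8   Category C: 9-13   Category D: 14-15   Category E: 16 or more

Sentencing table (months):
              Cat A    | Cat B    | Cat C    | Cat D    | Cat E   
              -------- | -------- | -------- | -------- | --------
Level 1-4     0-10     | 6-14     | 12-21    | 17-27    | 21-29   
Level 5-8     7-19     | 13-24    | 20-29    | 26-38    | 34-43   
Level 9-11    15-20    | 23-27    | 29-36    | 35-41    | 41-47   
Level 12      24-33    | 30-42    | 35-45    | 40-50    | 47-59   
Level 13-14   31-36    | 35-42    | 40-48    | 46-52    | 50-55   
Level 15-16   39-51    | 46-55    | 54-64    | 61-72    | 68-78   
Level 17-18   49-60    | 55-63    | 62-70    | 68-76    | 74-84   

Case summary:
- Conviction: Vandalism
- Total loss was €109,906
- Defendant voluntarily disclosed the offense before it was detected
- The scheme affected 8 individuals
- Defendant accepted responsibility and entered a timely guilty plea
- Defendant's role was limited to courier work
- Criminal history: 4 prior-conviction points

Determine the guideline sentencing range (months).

49-60 months

Base offense level for vandalism: 14.
S1 applies: 14 − 1 = 13.
S2 applies (level before this adjustment is 13 ≥ 8, so +5): 13 + 5 = 18.
S3 applies: 18 − 2 = 16.
S4 applies (level before this adjustment is 16 ≥ 8, so +6): 16 + 6 = 22.
S5 applies: 22 − 4 = 18.
Final offense level: 18.
Criminal history: 4 prior points → Category A (0-4).
Level 18 falls in the 17-18 band.
Grid: Level 17-18 × Category A = 49-60 months.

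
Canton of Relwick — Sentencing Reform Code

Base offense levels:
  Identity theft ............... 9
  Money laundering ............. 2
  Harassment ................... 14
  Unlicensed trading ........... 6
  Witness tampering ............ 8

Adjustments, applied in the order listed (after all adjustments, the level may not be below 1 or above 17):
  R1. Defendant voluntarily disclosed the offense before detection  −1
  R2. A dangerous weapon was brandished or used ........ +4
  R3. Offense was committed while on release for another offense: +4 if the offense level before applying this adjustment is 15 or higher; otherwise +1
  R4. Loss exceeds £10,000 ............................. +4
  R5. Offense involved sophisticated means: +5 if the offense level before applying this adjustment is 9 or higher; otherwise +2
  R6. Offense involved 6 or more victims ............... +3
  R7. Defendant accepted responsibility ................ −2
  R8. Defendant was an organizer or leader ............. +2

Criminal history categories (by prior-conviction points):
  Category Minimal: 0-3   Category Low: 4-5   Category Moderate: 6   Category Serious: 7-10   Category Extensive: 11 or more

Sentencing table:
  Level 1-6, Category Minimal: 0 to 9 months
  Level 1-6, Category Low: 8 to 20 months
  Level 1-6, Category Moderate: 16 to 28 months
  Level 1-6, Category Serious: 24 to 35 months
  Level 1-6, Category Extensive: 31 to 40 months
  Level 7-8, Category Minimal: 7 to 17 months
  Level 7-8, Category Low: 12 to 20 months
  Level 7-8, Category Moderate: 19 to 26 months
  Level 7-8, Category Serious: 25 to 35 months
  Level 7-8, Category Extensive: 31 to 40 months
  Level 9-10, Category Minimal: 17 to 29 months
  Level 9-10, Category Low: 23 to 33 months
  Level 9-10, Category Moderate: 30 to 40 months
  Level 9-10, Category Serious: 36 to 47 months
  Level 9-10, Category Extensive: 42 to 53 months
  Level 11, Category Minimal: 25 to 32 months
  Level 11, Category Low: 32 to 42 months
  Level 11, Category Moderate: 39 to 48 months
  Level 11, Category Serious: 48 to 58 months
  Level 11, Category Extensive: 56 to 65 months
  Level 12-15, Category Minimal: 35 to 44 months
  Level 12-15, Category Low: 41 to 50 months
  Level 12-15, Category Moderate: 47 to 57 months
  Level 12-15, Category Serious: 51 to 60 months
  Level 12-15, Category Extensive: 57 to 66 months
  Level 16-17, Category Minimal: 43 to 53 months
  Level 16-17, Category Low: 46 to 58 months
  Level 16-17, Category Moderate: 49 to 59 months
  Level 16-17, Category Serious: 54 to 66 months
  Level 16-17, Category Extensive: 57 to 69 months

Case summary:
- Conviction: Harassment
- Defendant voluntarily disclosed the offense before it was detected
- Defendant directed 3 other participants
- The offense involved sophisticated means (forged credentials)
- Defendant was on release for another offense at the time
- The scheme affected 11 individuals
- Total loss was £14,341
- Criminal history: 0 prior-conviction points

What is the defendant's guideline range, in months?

43-53 months

Base offense level for harassment: 14.
R1 applies: 14 − 1 = 13.
R2 does not apply.
R3 applies (level before this adjustment is 13 < 15, so +1): 13 + 1 = 14.
R4 applies: 14 + 4 = 18.
R5 applies (level before this adjustment is 18 ≥ 9, so +5): 18 + 5 = 23.
R6 applies: 23 + 3 = 26.
R8 applies: 26 + 2 = 28.
Level 28 exceeds the maximum of 17; capped at 17.
Final offense level: 17.
Criminal history: 0 prior points → Category Minimal (0-3).
Level 17 falls in the 16-17 band.
Grid: Level 16-17 × Category Minimal = 43-53 months.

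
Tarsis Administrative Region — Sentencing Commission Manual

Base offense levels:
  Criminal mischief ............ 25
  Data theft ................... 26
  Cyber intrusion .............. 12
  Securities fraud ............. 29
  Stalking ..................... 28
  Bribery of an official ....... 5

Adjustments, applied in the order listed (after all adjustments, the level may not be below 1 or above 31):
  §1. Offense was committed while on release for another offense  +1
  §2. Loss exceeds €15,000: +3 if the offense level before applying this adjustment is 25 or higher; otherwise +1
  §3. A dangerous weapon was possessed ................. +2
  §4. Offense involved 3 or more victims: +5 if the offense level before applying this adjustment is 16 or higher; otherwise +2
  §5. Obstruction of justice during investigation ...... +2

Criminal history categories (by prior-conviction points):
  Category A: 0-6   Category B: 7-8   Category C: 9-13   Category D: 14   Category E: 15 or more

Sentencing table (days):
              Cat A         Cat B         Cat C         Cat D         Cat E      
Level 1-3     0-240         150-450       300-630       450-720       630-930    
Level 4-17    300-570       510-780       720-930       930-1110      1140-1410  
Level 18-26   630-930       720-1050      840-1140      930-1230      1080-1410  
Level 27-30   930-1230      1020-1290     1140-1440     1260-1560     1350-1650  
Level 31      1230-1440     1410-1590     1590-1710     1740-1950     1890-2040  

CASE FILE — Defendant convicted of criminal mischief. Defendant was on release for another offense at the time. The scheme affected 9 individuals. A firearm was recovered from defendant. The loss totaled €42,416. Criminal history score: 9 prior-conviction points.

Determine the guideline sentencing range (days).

Base offense level for criminal mischief: 25.
§1 applies: 25 + 1 = 26.
§2 applies (level before this adjustment is 26 ≥ 25, so +3): 26 + 3 = 29.
§3 applies: 29 + 2 = 31.
§4 applies (level before this adjustment is 31 ≥ 16, so +5): 31 + 5 = 36.
Level 36 exceeds the maximum of 31; capped at 31.
Final offense level: 31.
Criminal history: 9 prior points → Category C (9-13).
Level 31 falls in the 31 band.
Grid: Level 31 × Category C = 1590-1710 days.

1590-1710 days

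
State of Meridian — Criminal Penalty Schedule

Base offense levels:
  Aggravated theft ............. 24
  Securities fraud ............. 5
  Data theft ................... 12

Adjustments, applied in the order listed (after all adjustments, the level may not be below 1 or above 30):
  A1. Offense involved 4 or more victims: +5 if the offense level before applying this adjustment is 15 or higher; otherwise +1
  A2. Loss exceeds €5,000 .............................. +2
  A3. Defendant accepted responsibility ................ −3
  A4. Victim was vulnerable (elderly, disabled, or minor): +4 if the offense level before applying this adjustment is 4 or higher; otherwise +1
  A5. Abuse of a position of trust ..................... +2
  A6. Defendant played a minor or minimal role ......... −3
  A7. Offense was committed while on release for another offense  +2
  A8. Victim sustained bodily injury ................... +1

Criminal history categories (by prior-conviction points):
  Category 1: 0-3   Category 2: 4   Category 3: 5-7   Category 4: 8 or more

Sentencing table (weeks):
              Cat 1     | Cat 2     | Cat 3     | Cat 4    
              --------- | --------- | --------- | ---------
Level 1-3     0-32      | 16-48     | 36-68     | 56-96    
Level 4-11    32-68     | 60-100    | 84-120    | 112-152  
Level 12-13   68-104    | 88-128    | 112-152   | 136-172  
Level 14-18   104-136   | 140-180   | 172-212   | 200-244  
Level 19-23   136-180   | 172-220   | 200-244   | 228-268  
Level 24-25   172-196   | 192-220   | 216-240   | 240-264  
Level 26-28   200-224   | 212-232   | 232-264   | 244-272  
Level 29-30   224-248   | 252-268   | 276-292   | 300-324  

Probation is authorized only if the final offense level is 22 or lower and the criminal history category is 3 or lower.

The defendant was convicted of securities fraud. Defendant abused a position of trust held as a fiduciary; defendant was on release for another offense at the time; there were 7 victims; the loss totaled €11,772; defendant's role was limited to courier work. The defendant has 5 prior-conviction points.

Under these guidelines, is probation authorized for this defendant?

Base offense level for securities fraud: 5.
A1 applies (level before this adjustment is 5 < 15, so +1): 5 + 1 = 6.
A2 applies: 6 + 2 = 8.
A5 applies: 8 + 2 = 10.
A6 applies: 10 − 3 = 7.
A7 applies: 7 + 2 = 9.
A8 does not apply.
Final offense level: 9.
Criminal history: 5 prior points → Category 3 (5-7).
Level 9 falls in the 4-11 band.
Grid: Level 4-11 × Category 3 = 84-120 weeks.
Probation check: level 9 ≤ 22 and category 3 ≤ 3 → eligible.

Yes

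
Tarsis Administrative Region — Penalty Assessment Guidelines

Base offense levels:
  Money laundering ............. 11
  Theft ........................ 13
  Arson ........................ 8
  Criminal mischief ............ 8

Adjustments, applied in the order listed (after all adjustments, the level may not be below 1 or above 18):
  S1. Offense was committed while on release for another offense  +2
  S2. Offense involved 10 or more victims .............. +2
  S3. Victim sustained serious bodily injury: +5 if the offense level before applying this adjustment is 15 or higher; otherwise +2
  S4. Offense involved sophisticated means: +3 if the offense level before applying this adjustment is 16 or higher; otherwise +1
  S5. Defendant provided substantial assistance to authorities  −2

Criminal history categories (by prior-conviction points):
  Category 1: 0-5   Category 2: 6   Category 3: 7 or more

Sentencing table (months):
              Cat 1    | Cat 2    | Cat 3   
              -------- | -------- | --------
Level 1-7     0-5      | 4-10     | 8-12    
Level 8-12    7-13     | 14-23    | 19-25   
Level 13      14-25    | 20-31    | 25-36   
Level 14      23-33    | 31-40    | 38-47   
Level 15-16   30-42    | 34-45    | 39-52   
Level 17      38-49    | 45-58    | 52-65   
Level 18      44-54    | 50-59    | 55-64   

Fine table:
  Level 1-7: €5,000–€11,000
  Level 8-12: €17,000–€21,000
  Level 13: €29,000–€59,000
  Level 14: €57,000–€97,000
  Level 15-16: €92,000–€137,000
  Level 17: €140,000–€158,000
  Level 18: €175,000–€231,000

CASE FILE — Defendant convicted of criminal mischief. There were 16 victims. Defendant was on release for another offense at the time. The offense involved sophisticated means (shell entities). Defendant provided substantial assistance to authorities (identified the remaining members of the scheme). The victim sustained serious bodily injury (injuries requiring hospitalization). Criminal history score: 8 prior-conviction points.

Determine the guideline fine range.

Base offense level for criminal mischief: 8.
S1 applies: 8 + 2 = 10.
S2 applies: 10 + 2 = 12.
S3 applies (level before this adjustment is 12 < 15, so +2): 12 + 2 = 14.
S4 applies (level before this adjustment is 14 < 16, so +1): 14 + 1 = 15.
S5 applies: 15 − 2 = 13.
Final offense level: 13.
Level 13 falls in the 13 band.
Fine table: Level 13 → €29,000–€59,000.

€29,000–€59,000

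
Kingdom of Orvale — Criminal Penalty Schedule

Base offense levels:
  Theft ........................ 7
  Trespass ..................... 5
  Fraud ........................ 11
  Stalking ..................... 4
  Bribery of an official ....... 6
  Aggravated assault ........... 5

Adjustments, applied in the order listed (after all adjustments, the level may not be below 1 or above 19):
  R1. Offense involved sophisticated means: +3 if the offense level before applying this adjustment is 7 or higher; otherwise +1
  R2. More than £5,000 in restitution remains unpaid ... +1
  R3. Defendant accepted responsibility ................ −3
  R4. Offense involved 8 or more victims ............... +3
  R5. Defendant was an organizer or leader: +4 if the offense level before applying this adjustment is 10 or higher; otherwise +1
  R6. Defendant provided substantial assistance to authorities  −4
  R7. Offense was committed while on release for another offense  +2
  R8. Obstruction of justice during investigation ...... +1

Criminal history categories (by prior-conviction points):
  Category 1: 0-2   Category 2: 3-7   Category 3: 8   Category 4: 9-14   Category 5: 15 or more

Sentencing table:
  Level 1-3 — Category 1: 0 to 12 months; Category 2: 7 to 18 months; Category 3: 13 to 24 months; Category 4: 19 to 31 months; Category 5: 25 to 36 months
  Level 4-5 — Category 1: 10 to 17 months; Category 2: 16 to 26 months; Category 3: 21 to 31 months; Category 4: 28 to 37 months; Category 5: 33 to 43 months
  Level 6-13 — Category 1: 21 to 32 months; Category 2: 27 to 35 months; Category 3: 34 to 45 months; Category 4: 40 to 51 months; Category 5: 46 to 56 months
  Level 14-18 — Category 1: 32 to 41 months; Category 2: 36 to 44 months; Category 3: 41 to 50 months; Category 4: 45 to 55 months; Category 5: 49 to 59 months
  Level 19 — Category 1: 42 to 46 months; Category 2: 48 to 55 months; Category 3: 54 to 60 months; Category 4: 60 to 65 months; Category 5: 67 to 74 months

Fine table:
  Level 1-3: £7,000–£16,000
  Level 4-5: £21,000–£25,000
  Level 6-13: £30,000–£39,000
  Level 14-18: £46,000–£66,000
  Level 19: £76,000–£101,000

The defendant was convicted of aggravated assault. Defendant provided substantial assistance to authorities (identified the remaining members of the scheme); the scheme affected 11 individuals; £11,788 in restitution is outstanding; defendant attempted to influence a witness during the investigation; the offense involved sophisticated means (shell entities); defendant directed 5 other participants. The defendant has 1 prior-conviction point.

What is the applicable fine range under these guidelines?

Base offense level for aggravated assault: 5.
R1 applies (level before this adjustment is 5 < 7, so +1): 5 + 1 = 6.
R2 applies: 6 + 1 = 7.
R4 applies: 7 + 3 = 10.
R5 applies (level before this adjustment is 10 ≥ 10, so +4): 10 + 4 = 14.
R6 applies: 14 − 4 = 10.
R8 applies: 10 + 1 = 11.
Final offense level: 11.
Level 11 falls in the 6-13 band.
Fine table: Level 6-13 → £30,000–£39,000.

£30,000–£39,000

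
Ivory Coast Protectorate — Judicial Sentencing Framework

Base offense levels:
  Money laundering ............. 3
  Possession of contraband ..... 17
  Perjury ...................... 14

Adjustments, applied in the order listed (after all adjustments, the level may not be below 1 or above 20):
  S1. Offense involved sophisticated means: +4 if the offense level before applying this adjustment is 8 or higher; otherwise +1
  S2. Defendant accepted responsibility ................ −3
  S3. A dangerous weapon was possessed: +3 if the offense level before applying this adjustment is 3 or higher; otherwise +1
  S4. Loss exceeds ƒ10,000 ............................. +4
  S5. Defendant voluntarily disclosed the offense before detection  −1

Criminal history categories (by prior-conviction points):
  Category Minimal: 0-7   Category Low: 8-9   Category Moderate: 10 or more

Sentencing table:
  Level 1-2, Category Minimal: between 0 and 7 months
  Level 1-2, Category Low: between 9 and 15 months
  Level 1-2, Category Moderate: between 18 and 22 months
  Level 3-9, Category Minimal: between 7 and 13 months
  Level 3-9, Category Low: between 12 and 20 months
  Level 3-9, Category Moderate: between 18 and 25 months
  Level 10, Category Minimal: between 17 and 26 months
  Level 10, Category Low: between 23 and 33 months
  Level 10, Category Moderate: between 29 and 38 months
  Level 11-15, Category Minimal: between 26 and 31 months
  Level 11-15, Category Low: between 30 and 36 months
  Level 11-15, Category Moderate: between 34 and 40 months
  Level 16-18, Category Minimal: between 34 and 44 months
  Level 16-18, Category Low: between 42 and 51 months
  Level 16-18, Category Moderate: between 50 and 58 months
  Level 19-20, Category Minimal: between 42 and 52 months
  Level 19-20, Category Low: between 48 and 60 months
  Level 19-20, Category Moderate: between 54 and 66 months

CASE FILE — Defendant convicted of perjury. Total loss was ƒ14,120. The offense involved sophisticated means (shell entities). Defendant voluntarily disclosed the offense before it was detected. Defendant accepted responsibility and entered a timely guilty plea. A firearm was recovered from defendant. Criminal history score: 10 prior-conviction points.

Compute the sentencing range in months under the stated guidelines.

Base offense level for perjury: 14.
S1 applies (level before this adjustment is 14 ≥ 8, so +4): 14 + 4 = 18.
S2 applies: 18 − 3 = 15.
S3 applies (level before this adjustment is 15 ≥ 3, so +3): 15 + 3 = 18.
S4 applies: 18 + 4 = 22.
S5 applies: 22 − 1 = 21.
Level 21 exceeds the maximum of 20; capped at 20.
Final offense level: 20.
Criminal history: 10 prior points → Category Moderate (10+).
Level 20 falls in the 19-20 band.
Grid: Level 19-20 × Category Moderate = 54-66 months.

54-66 months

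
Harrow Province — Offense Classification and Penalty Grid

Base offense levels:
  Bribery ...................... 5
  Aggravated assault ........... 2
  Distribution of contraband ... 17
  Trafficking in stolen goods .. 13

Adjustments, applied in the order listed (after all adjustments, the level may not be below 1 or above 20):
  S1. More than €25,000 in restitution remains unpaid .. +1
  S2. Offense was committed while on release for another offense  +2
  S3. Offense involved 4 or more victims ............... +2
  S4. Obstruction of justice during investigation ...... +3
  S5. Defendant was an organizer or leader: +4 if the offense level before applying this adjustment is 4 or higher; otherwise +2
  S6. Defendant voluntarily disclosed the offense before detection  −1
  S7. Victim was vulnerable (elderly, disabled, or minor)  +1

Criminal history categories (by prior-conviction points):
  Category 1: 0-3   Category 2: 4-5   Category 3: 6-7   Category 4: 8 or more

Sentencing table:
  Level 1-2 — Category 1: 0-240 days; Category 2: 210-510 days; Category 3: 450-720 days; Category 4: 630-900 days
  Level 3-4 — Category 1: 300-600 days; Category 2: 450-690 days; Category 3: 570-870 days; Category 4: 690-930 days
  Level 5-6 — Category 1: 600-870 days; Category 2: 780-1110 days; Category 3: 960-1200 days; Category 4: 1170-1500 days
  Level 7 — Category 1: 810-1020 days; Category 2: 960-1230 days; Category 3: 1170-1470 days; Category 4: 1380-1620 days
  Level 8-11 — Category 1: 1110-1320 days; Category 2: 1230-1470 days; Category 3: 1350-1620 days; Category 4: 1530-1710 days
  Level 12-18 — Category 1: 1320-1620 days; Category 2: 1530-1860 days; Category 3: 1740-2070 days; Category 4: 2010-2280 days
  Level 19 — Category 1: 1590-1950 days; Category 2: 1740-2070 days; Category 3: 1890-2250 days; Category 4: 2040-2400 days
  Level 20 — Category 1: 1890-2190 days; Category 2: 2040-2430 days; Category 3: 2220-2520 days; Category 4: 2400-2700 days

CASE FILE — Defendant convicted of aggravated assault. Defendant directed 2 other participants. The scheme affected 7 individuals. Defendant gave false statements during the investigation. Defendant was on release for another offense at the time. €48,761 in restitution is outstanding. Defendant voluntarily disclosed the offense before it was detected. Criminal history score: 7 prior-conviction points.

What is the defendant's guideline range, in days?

1740-2070 days

Base offense level for aggravated assault: 2.
S1 applies: 2 + 1 = 3.
S2 applies: 3 + 2 = 5.
S3 applies: 5 + 2 = 7.
S4 applies: 7 + 3 = 10.
S5 applies (level before this adjustment is 10 ≥ 4, so +4): 10 + 4 = 14.
S6 applies: 14 − 1 = 13.
Final offense level: 13.
Criminal history: 7 prior points → Category 3 (6-7).
Level 13 falls in the 12-18 band.
Grid: Level 12-18 × Category 3 = 1740-2070 days.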